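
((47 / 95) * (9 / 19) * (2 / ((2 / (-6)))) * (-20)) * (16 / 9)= 18048 / 361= 49.99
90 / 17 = 5.29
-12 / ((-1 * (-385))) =-0.03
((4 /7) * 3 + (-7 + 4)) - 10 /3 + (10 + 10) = 323 /21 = 15.38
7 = 7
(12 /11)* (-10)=-120 /11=-10.91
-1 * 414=-414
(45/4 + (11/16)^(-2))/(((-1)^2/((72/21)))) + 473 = 439445/847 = 518.83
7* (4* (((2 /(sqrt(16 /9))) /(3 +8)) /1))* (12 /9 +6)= 28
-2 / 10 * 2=-2 / 5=-0.40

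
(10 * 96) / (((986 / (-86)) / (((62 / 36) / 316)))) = -53320 / 116841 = -0.46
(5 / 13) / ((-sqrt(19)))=-5 * sqrt(19) / 247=-0.09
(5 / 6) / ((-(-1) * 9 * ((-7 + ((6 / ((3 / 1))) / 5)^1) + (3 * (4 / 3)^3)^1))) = 25 / 138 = 0.18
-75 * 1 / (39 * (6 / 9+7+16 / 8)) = -75 / 377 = -0.20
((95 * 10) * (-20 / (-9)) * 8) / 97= 152000 / 873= 174.11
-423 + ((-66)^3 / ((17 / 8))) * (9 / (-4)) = 5167737 / 17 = 303984.53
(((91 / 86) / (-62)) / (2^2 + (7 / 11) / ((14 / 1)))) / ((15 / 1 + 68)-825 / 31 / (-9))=-429 / 8740868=-0.00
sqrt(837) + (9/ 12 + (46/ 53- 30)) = -6017/ 212 + 3 * sqrt(93) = 0.55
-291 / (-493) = 291 / 493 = 0.59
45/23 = 1.96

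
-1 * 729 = -729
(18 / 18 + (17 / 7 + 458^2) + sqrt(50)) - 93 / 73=209773.23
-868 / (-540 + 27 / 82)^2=-0.00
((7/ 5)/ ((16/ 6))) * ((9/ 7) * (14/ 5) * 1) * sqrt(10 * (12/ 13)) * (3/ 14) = 81 * sqrt(390)/ 1300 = 1.23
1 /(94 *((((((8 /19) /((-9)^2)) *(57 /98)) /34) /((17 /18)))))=42483 /376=112.99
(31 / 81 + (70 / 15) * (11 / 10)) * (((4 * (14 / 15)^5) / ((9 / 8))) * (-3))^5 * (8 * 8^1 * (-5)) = 215880754037924313244861442909669181882368 / 4970187455316355526447296142578125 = 43435133.18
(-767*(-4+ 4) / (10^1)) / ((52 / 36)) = 0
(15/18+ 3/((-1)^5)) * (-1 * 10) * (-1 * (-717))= 15535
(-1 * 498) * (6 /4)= -747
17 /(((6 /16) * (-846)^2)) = 0.00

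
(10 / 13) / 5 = 2 / 13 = 0.15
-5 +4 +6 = 5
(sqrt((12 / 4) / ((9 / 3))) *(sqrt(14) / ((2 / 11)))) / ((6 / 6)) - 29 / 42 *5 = -145 / 42 + 11 *sqrt(14) / 2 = 17.13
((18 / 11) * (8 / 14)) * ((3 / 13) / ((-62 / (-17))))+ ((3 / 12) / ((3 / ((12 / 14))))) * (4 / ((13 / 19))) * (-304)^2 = 1197528364 / 31031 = 38591.36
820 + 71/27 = 22211/27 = 822.63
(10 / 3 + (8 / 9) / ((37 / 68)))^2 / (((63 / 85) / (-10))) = -2325358600 / 6986007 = -332.86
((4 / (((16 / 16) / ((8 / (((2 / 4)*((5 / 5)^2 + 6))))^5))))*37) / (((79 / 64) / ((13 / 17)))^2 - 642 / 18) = -322277166022656 / 1153918551947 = -279.29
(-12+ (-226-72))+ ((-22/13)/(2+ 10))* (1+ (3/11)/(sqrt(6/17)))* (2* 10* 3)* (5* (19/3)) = -22540/39-475* sqrt(102)/39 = -700.96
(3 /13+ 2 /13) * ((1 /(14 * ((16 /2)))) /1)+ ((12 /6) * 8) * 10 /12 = 58255 /4368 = 13.34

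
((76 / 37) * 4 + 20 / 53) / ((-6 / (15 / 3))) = -42130 / 5883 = -7.16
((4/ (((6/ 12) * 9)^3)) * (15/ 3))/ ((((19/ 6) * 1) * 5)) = 64/ 4617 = 0.01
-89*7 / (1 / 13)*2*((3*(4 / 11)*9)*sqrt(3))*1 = -1749384*sqrt(3) / 11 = -275456.54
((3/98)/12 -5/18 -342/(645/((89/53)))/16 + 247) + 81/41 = 204916076611/824131980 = 248.64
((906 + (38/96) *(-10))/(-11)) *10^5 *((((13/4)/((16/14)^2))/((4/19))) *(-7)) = 5731640403125/8448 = 678461221.96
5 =5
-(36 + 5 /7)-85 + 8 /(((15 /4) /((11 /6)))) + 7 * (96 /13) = -270724 /4095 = -66.11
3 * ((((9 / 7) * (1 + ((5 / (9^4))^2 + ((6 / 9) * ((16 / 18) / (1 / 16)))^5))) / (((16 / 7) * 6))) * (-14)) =-11545022755259 / 38263752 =-301722.18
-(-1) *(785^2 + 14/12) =3697357/6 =616226.17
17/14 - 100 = -1383/14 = -98.79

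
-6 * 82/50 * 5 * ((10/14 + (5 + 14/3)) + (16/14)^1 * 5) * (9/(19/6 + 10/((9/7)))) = -4489992/6895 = -651.20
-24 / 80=-3 / 10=-0.30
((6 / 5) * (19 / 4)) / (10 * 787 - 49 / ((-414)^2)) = 4884786 / 6744432355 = 0.00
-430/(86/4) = -20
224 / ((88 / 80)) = 2240 / 11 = 203.64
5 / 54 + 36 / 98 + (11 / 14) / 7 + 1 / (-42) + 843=843.55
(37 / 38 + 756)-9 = 28423 / 38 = 747.97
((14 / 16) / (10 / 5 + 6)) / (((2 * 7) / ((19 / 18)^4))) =130321 / 13436928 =0.01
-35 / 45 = -7 / 9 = -0.78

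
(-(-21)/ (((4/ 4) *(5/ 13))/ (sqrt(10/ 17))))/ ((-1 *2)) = -273 *sqrt(170)/ 170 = -20.94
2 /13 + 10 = 132 /13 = 10.15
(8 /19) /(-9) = -0.05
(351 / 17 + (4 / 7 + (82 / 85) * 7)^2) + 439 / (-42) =63.84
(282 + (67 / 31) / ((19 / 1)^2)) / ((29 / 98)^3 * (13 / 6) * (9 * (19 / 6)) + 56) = 11881340509472 / 2426780559381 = 4.90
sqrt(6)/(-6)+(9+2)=11 - sqrt(6)/6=10.59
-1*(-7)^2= -49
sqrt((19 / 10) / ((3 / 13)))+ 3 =sqrt(7410) / 30+ 3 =5.87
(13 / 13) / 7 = 1 / 7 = 0.14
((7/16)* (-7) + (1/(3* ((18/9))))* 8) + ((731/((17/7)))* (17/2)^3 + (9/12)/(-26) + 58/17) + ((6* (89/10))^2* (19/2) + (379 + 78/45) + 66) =56325783469/265200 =212389.83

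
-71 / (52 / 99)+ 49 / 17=-116945 / 884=-132.29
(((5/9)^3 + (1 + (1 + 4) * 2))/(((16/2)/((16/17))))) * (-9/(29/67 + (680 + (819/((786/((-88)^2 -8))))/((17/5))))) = -142959776/36877246083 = -0.00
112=112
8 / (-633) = -8 / 633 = -0.01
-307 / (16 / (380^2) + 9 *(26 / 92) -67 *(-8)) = -127451050 / 223576371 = -0.57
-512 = -512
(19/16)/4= 19/64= 0.30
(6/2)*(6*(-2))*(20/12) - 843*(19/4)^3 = -5785977/64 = -90405.89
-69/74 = -0.93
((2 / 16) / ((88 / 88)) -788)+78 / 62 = -195081 / 248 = -786.62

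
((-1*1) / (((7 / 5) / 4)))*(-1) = 20 / 7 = 2.86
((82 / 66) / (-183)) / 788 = -41 / 4758732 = -0.00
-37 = -37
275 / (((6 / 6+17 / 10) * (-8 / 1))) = -1375 / 108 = -12.73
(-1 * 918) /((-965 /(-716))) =-657288 /965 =-681.13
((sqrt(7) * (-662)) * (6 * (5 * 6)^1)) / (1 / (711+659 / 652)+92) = -3426.77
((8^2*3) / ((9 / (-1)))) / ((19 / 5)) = -320 / 57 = -5.61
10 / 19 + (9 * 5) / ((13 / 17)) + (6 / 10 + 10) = 86416 / 1235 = 69.97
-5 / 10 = -1 / 2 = -0.50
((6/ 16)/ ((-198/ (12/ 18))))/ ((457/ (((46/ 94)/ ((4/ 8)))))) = -23/ 8505684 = -0.00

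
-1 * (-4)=4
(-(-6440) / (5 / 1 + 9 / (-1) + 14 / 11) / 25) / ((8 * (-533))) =1771 / 79950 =0.02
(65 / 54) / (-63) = -65 / 3402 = -0.02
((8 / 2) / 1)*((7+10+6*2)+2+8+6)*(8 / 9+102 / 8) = 2455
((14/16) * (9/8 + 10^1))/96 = 623/6144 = 0.10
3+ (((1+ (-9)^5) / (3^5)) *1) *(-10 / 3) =812.99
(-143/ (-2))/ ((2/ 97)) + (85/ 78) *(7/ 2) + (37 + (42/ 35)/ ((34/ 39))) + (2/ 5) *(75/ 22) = 128039708/ 36465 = 3511.30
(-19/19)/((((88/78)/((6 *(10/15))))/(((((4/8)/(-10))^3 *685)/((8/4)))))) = 5343/35200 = 0.15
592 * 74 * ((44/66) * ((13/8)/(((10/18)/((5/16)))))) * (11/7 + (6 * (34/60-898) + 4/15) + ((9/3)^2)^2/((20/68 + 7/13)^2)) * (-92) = 66630828760639/5152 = 12933002476.83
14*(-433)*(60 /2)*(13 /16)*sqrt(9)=-1773135 /4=-443283.75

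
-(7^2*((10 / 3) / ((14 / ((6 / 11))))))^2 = -4900 / 121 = -40.50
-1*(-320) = 320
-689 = -689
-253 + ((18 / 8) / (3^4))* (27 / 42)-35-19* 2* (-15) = 282.02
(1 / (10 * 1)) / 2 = 1 / 20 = 0.05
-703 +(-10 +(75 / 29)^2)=-594008 / 841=-706.31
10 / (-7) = -10 / 7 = -1.43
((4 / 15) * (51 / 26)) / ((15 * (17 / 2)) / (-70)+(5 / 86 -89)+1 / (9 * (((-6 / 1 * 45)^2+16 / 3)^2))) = -489560671705504 / 84947614369114575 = -0.01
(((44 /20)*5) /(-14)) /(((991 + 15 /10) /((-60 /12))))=11 /2779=0.00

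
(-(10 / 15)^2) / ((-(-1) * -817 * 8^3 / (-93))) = -31 / 313728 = -0.00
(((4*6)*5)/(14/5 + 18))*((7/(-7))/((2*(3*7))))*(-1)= 25/182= 0.14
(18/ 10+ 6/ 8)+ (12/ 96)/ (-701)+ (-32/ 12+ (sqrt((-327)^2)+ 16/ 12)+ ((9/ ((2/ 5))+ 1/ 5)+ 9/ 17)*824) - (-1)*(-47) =19422.25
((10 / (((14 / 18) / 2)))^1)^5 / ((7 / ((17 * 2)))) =6424531200000 / 117649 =54607614.17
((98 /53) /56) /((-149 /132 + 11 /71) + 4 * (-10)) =-16401 /20352371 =-0.00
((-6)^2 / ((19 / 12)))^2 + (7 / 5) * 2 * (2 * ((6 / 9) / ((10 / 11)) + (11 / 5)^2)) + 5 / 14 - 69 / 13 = 543.22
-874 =-874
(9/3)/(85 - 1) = 1/28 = 0.04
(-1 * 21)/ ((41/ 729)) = -15309/ 41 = -373.39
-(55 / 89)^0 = -1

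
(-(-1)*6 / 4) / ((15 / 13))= 13 / 10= 1.30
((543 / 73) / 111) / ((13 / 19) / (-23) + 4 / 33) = 2610201 / 3562619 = 0.73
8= 8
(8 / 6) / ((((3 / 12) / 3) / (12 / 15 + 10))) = 864 / 5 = 172.80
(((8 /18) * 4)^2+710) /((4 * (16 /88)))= 317713 /324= 980.60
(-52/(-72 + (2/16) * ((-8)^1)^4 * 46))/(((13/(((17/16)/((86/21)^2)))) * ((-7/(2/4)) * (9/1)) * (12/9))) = 0.00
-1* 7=-7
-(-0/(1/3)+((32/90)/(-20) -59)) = 13279/225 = 59.02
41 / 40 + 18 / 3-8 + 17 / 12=53 / 120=0.44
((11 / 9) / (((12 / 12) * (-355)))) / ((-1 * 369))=0.00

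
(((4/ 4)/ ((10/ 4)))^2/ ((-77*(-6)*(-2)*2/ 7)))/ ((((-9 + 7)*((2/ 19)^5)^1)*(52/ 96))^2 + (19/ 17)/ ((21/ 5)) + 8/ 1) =-2188790654034957/ 29853081269879646350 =-0.00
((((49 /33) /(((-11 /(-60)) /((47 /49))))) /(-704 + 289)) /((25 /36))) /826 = -3384 /103693975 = -0.00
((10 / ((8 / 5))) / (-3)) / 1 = -25 / 12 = -2.08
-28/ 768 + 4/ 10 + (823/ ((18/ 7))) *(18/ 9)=1844567/ 2880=640.47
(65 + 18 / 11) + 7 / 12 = 8873 / 132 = 67.22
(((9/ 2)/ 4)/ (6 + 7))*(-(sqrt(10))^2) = -45/ 52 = -0.87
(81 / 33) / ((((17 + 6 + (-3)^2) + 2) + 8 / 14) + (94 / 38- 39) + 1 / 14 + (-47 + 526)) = 7182 / 1396043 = 0.01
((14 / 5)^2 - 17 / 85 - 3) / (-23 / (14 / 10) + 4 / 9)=-7308 / 25175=-0.29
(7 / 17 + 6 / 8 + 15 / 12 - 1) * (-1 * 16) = -384 / 17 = -22.59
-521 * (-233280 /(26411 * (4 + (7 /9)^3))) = 1029.37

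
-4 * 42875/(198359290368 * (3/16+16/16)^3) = -1372000/2657317134051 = -0.00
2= 2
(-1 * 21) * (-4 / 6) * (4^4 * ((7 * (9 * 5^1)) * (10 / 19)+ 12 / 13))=147581952 / 247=597497.78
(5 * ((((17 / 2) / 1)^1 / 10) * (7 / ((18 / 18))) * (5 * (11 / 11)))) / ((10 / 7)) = 833 / 8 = 104.12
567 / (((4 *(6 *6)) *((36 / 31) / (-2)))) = -217 / 32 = -6.78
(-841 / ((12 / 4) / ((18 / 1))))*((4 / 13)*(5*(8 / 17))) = -807360 / 221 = -3653.21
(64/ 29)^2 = 4096/ 841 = 4.87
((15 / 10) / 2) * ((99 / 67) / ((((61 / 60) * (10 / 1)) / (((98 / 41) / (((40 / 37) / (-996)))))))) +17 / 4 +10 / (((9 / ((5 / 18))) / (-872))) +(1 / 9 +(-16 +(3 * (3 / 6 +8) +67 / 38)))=-2545604613821 / 5157712260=-493.55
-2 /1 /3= -2 /3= -0.67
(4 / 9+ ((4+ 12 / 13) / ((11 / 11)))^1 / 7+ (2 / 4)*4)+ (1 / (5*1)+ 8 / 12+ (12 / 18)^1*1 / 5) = 4.15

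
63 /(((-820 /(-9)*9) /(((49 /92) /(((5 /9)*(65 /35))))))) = 194481 /4903600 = 0.04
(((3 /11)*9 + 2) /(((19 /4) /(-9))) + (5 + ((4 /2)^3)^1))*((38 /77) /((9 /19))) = 36214 /7623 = 4.75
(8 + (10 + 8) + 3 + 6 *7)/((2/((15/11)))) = 1065/22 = 48.41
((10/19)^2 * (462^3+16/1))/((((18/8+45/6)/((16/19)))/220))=138844490752000/267501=519042884.89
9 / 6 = 3 / 2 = 1.50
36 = 36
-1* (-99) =99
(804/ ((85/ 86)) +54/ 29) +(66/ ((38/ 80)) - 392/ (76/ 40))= 35030354/ 46835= 747.95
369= 369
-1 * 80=-80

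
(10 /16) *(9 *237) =10665 /8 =1333.12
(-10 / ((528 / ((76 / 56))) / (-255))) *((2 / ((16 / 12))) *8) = 24225 / 308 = 78.65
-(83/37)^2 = -6889/1369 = -5.03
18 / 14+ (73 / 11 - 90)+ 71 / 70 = -8917 / 110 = -81.06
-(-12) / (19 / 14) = 168 / 19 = 8.84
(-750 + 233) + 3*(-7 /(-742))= -54799 /106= -516.97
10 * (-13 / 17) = -130 / 17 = -7.65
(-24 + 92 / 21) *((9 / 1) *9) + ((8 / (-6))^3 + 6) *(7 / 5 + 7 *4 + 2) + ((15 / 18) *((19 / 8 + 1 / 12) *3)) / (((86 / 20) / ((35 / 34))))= -16288406573 / 11052720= -1473.70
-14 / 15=-0.93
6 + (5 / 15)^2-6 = 1 / 9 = 0.11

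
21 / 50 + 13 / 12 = 451 / 300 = 1.50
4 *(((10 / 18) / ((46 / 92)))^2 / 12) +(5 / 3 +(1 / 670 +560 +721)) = 208898203 / 162810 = 1283.08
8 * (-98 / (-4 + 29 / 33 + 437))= -12936 / 7159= -1.81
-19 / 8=-2.38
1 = 1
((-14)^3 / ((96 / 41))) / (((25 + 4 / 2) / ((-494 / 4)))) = 3473561 / 648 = 5360.43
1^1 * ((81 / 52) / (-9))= -9 / 52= -0.17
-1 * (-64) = 64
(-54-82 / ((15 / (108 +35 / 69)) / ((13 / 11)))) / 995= -8595932 / 11328075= -0.76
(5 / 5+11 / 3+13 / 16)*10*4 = 1315 / 6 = 219.17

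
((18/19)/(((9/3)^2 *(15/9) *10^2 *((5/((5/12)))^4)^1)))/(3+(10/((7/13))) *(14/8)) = 1/1165536000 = 0.00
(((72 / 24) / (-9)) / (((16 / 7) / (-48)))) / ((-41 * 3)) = -7 / 123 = -0.06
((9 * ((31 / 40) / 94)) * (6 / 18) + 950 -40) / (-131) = -3421693 / 492560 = -6.95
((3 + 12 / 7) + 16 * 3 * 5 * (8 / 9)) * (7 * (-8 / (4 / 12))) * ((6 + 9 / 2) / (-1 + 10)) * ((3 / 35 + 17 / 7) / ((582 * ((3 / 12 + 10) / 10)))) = -6447232 / 35793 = -180.13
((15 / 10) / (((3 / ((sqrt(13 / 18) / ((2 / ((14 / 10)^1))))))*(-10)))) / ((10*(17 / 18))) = -21*sqrt(26) / 34000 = -0.00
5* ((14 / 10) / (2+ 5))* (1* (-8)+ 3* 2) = -2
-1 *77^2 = -5929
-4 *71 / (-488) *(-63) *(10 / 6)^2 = -12425 / 122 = -101.84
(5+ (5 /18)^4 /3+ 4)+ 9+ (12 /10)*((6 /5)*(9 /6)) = 158739337 /7873200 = 20.16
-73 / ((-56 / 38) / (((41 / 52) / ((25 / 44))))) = 625537 / 9100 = 68.74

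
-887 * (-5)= 4435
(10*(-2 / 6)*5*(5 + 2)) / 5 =-70 / 3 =-23.33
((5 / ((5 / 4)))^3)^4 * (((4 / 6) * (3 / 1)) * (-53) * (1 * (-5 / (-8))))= -1111490560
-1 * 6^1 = -6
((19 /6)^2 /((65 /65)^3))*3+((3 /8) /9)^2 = 17329 /576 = 30.09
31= 31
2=2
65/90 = 13/18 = 0.72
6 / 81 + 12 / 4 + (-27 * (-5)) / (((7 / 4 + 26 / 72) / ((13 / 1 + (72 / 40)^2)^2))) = 1081686121 / 64125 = 16868.40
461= 461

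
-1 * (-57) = 57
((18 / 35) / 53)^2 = 324 / 3441025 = 0.00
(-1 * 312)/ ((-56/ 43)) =1677/ 7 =239.57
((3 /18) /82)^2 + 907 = 219552049 /242064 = 907.00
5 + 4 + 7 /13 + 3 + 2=189 /13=14.54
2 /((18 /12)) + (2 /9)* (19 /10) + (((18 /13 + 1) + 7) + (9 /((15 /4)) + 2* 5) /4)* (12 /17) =10.57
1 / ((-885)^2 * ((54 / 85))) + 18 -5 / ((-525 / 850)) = 1545146399 / 59211810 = 26.10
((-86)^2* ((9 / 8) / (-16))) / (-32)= 16641 / 1024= 16.25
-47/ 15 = -3.13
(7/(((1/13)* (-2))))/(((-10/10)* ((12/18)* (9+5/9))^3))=1791153/10176896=0.18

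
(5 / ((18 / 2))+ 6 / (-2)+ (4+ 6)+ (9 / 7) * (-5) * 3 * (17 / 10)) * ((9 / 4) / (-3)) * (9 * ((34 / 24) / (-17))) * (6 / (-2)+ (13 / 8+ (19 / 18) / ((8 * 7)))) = 4345693 / 225792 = 19.25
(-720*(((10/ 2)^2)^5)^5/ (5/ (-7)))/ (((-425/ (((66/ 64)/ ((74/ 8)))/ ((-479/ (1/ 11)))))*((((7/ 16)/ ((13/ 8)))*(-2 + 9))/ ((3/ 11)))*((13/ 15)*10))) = 1726618847897043451666831970214843750/ 23199407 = 74425128534407946361164830000.00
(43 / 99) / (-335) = -43 / 33165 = -0.00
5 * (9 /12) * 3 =45 /4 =11.25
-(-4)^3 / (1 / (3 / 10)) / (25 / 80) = 1536 / 25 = 61.44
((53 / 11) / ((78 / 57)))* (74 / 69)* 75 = 931475 / 3289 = 283.21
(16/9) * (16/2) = 128/9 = 14.22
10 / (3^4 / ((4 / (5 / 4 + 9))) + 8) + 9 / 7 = 32161 / 24143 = 1.33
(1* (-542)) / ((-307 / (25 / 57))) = 13550 / 17499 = 0.77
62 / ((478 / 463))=14353 / 239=60.05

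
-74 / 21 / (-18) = 37 / 189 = 0.20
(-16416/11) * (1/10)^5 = -513/34375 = -0.01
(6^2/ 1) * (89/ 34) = 1602/ 17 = 94.24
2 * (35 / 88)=35 / 44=0.80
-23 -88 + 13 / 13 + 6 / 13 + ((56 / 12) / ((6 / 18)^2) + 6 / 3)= -852 / 13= -65.54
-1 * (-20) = 20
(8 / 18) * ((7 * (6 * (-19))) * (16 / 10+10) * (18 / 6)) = -61712 / 5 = -12342.40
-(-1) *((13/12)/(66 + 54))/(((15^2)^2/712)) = 1157/9112500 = 0.00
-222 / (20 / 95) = -2109 / 2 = -1054.50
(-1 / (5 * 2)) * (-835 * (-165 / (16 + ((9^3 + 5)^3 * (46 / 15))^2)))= -6199875 / 661792770433639841312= -0.00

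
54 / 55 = 0.98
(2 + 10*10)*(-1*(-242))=24684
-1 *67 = -67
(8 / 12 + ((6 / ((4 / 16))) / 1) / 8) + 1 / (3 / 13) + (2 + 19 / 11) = 129 / 11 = 11.73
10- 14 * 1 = -4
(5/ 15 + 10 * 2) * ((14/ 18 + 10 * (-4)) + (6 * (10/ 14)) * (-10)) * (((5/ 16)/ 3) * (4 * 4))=-1577155/ 567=-2781.58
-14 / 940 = -7 / 470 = -0.01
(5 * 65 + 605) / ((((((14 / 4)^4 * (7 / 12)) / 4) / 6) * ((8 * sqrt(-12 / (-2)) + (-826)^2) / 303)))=1130009460480 / 9979167821791 - 649244160 * sqrt(6) / 488979223267759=0.11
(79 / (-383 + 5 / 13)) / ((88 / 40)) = -5135 / 54714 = -0.09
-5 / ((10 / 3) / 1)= -3 / 2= -1.50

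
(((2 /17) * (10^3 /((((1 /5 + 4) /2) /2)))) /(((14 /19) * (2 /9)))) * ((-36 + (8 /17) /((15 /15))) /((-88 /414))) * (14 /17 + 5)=160348410000 /240737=666072.98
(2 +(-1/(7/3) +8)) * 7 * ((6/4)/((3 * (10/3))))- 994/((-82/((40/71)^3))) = 50502881/4133620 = 12.22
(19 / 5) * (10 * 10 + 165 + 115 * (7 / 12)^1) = 15143 / 12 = 1261.92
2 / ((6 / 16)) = 16 / 3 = 5.33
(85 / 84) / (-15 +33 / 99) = -85 / 1232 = -0.07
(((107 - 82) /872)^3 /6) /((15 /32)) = 3125 /372968352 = 0.00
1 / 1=1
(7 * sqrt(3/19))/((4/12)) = 21 * sqrt(57)/19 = 8.34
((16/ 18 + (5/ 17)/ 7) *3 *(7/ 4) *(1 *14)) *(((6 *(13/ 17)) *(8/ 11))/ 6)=38.05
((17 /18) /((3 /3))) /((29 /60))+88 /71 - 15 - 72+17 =-412664 /6177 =-66.81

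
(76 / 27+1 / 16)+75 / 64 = 6997 / 1728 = 4.05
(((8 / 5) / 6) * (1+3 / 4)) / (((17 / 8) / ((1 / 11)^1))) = 56 / 2805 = 0.02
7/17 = 0.41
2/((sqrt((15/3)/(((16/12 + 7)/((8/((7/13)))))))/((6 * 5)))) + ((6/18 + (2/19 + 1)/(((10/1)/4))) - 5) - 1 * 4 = -2344/285 + 5 * sqrt(2730)/13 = 11.87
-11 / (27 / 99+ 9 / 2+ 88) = -242 / 2041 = -0.12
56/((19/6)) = 336/19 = 17.68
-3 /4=-0.75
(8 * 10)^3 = 512000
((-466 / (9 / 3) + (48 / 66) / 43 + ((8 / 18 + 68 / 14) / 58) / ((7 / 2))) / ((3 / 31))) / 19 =-29120830840 / 344804229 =-84.46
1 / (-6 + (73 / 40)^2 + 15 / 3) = 0.43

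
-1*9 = -9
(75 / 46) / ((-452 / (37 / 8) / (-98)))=135975 / 83168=1.63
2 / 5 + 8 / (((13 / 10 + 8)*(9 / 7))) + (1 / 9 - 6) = -20171 / 4185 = -4.82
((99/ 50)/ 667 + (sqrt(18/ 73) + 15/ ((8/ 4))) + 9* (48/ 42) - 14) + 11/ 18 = 3* sqrt(146)/ 73 + 9244187/ 2101050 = 4.90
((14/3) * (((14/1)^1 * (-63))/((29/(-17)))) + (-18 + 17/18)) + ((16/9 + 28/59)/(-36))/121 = 80351833501/33539022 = 2395.77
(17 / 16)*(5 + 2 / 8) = 357 / 64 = 5.58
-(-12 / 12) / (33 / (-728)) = -728 / 33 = -22.06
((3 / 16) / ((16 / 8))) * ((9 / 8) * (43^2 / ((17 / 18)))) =449307 / 2176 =206.48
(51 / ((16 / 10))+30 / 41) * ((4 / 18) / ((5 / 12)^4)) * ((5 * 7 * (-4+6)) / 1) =17248896 / 1025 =16828.19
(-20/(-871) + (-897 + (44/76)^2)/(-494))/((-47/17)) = -14359764/21598991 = -0.66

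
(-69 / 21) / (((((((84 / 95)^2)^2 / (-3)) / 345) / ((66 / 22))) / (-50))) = -5385922578125 / 6453888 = -834523.71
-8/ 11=-0.73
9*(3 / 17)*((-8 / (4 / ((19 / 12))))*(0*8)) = 0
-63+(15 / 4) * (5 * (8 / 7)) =-291 / 7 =-41.57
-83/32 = -2.59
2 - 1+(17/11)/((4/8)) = 45/11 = 4.09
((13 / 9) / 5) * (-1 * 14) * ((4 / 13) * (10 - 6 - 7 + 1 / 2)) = 28 / 9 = 3.11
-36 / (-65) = 36 / 65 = 0.55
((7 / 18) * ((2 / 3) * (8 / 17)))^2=3136 / 210681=0.01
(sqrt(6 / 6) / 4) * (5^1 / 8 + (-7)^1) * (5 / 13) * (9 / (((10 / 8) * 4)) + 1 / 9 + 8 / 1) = -6.08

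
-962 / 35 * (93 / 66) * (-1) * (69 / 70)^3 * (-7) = -4898397699 / 18865000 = -259.66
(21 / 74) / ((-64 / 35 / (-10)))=3675 / 2368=1.55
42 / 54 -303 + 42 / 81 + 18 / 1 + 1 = -7633 / 27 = -282.70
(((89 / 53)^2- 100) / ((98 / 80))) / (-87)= 74280 / 81461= 0.91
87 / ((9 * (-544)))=-29 / 1632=-0.02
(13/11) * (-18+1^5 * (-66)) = -1092/11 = -99.27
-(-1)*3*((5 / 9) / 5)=1 / 3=0.33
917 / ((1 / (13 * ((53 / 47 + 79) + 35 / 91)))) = 45109981 / 47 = 959786.83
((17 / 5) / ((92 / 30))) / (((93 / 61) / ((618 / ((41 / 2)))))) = 640866 / 29233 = 21.92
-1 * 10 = -10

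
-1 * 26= -26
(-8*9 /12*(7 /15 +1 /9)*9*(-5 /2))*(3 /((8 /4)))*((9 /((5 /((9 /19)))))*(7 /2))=66339 /190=349.15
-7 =-7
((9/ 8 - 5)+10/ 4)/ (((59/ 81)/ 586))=-261063/ 236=-1106.20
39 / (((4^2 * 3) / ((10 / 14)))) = 65 / 112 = 0.58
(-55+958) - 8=895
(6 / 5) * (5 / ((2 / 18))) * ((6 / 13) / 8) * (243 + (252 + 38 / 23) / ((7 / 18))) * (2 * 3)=35024805 / 2093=16734.26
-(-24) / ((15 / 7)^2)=392 / 75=5.23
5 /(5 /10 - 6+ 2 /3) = -30 /29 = -1.03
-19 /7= -2.71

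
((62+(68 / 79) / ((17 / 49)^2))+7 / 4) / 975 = 380881 / 5237700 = 0.07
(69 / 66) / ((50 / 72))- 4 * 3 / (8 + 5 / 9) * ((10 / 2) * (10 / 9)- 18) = 474 / 25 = 18.96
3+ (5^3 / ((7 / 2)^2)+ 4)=843 / 49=17.20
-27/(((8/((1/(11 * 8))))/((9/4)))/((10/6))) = -405/2816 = -0.14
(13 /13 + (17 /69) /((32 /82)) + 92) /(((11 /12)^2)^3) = 6430378752 /40745903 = 157.82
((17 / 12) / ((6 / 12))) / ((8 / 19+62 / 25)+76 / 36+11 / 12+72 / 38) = 48450 / 133783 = 0.36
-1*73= -73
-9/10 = -0.90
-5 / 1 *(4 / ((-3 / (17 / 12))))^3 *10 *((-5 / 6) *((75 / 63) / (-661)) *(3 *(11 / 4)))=168884375 / 40476996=4.17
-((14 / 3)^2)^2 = -38416 / 81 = -474.27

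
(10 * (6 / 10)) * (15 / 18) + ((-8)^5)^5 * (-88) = 3324546003940230230441989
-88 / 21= -4.19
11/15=0.73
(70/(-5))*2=-28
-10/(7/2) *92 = -262.86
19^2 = 361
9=9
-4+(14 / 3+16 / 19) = 86 / 57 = 1.51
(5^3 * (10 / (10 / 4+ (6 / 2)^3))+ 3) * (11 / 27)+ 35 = 53.49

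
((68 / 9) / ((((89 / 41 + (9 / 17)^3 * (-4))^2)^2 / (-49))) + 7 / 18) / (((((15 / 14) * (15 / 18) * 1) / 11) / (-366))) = 268021.91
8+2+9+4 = 23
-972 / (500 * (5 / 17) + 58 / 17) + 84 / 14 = -588 / 1279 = -0.46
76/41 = 1.85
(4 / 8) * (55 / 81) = 55 / 162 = 0.34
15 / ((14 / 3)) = 3.21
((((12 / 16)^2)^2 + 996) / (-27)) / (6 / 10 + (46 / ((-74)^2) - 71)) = 0.52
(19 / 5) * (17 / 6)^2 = 5491 / 180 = 30.51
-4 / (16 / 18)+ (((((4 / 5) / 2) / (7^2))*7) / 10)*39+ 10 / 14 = -3.56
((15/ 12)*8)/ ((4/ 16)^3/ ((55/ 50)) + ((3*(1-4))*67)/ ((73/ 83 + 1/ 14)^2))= -4298008000/ 286591285339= -0.01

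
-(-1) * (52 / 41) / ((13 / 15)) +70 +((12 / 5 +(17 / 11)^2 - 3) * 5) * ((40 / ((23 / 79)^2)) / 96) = 1817436325 / 15746214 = 115.42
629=629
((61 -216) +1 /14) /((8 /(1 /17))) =-1.14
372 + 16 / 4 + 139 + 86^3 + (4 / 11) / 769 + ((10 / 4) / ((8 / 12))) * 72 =5387038023 / 8459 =636841.00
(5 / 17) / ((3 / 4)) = 20 / 51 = 0.39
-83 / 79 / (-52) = 83 / 4108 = 0.02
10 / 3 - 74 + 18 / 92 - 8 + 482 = 55687 / 138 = 403.53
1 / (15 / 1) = 1 / 15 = 0.07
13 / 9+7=76 / 9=8.44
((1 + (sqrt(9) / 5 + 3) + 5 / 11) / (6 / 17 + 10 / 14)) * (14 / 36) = 115787 / 62865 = 1.84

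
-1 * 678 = -678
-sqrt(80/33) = -4 *sqrt(165)/33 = -1.56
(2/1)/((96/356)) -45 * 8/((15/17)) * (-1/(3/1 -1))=2537/12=211.42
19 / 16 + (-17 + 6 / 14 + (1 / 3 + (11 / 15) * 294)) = 336923 / 1680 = 200.55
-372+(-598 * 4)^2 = 5721292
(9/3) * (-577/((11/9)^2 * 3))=-46737/121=-386.26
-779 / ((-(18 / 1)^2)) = 779 / 324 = 2.40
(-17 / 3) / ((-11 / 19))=323 / 33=9.79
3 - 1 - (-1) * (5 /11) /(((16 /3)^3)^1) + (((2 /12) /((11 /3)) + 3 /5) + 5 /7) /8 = 3426677 /1576960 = 2.17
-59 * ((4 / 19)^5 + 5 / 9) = -730992949 / 22284891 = -32.80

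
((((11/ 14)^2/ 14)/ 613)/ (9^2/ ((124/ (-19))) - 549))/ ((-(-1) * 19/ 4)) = -7502/ 278106425415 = -0.00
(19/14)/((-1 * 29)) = -19/406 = -0.05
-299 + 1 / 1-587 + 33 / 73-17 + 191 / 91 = -5975040 / 6643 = -899.45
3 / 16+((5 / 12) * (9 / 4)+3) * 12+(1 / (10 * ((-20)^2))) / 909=47.44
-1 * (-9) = 9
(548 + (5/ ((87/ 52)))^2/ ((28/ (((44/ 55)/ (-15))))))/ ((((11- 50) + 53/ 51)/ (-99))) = 370180729/ 259028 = 1429.11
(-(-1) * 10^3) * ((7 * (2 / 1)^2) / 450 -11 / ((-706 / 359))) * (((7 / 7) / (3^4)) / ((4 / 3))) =4492045 / 85779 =52.37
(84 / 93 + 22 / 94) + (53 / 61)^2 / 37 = 232223502 / 200595389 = 1.16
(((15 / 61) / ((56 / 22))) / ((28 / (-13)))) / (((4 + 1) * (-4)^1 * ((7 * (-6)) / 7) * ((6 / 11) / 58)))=-45617 / 1147776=-0.04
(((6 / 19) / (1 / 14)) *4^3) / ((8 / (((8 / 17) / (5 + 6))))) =5376 / 3553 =1.51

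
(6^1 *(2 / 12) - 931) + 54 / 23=-21336 / 23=-927.65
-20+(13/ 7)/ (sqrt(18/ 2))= -407/ 21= -19.38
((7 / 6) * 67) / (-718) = -469 / 4308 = -0.11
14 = 14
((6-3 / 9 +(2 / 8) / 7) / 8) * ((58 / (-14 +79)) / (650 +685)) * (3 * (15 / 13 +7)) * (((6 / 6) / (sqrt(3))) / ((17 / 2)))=736223 * sqrt(3) / 1610891100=0.00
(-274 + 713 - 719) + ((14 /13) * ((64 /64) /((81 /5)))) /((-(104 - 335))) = -280.00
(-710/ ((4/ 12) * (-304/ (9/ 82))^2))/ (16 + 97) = -86265/ 35109392896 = -0.00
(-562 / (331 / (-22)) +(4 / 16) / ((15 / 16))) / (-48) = -11674 / 14895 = -0.78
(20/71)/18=10/639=0.02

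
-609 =-609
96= 96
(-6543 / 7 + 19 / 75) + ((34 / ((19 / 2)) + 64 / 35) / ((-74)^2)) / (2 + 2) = -51043140563 / 54623100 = -934.46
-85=-85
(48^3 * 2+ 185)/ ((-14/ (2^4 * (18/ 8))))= -3984642/ 7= -569234.57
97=97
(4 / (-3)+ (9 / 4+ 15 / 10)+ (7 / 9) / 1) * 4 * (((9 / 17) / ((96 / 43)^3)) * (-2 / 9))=-9143305 / 67682304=-0.14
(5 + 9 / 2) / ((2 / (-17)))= -323 / 4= -80.75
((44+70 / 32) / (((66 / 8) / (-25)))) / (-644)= 18475 / 85008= 0.22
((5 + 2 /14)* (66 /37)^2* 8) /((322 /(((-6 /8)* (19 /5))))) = -8938512 /7714315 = -1.16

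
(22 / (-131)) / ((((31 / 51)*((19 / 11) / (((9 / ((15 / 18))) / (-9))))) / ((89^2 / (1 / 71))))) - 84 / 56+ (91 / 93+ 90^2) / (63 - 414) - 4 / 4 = 87686068454527 / 812484270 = 107923.40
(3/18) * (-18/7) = -3/7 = -0.43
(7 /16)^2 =49 /256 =0.19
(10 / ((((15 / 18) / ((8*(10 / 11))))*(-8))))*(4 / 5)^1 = -96 / 11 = -8.73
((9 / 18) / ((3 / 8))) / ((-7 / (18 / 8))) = -3 / 7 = -0.43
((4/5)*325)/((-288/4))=-65/18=-3.61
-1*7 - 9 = -16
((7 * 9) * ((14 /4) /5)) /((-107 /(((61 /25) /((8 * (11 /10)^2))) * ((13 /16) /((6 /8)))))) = -116571 /1035760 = -0.11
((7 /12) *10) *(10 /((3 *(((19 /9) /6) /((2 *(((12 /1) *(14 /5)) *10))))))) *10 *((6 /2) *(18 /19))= 381024000 /361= 1055468.14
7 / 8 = 0.88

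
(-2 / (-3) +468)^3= 102941904.30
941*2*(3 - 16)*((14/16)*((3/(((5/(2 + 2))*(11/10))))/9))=-171262/33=-5189.76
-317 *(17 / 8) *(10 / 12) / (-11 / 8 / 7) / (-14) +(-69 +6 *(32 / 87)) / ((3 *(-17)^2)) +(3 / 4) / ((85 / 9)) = -564558551 / 2765730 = -204.13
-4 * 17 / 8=-17 / 2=-8.50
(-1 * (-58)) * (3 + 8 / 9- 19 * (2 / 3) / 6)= 928 / 9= 103.11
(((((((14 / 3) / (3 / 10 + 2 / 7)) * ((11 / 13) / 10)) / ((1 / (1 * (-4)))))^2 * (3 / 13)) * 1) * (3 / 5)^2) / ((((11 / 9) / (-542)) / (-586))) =14495242519296 / 92328925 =156995.68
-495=-495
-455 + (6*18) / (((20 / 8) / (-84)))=-20419 / 5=-4083.80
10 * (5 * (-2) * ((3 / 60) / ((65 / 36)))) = -36 / 13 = -2.77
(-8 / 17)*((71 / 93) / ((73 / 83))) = -47144 / 115413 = -0.41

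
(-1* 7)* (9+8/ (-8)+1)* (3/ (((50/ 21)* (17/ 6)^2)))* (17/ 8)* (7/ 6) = -83349/ 3400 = -24.51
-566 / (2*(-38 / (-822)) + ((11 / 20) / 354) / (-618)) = -339280368480 / 55420733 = -6121.90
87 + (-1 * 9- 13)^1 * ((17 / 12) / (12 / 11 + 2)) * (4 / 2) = 401 / 6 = 66.83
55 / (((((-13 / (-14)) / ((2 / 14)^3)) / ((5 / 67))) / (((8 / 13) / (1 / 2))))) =8800 / 554827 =0.02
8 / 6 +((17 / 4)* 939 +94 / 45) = 718951 / 180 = 3994.17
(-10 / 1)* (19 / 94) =-95 / 47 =-2.02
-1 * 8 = -8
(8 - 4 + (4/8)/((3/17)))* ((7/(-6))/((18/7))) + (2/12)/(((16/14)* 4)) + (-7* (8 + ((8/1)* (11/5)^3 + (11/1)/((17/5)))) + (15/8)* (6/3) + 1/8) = -7426148983/11016000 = -674.12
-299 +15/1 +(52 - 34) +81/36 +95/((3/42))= 4265/4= 1066.25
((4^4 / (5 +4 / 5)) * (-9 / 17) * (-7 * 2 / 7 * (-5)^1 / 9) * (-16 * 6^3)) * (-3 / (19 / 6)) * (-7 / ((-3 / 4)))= -7431782400 / 9367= -793400.49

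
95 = 95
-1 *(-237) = 237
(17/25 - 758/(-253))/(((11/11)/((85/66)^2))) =6.10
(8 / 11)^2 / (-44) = -16 / 1331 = -0.01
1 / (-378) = -1 / 378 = -0.00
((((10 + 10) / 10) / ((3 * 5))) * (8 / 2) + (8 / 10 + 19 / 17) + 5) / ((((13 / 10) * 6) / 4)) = 3.82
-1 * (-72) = 72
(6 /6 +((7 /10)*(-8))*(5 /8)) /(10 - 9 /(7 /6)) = -35 /32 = -1.09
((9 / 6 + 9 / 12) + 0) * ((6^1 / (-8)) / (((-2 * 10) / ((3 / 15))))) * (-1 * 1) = -27 / 1600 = -0.02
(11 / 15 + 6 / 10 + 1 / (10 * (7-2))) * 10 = 203 / 15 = 13.53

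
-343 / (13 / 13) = -343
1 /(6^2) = 1 /36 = 0.03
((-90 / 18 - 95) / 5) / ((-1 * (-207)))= -20 / 207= -0.10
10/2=5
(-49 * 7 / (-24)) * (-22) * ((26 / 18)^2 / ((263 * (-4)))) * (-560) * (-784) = 17496759280 / 63909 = 273776.14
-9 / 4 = -2.25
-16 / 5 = -3.20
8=8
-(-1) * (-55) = -55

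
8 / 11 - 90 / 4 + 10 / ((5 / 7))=-171 / 22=-7.77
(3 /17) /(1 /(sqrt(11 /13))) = 0.16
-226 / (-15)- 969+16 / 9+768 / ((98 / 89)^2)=-34438207 / 108045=-318.74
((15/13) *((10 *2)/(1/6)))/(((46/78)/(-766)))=-179843.48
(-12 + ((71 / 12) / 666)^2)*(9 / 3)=-36.00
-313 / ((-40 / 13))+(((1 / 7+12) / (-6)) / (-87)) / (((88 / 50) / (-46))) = 81285943 / 803880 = 101.12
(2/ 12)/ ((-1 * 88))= -1/ 528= -0.00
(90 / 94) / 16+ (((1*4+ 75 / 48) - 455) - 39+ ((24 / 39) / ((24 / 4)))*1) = -3580033 / 7332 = -488.28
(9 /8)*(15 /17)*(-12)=-405 /34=-11.91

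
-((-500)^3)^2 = -15625000000000000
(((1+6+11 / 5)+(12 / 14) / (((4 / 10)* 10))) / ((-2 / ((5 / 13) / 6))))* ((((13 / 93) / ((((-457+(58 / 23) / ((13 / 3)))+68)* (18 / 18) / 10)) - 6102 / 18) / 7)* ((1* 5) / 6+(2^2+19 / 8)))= 417435498296483 / 3962921481792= 105.34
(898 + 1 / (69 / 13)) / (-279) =-61975 / 19251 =-3.22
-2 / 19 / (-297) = 2 / 5643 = 0.00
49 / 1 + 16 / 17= 849 / 17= 49.94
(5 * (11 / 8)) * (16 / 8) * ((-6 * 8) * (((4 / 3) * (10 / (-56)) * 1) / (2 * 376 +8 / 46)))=253 / 1211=0.21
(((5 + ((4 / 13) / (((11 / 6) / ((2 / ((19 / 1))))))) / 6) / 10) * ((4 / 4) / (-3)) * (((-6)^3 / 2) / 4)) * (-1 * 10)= -122337 / 2717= -45.03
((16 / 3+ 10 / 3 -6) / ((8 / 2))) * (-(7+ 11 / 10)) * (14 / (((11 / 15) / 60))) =-68040 / 11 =-6185.45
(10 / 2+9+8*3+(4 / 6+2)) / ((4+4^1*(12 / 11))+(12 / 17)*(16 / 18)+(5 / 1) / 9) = 68442 / 16067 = 4.26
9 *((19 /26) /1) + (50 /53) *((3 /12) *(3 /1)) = 5019 /689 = 7.28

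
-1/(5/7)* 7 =-49/5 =-9.80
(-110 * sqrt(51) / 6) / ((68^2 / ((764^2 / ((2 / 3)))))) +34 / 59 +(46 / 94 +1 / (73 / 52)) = 359911 / 202429-2006455 * sqrt(51) / 578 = -24788.80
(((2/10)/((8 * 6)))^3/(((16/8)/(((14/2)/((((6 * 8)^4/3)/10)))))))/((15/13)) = 91/73383542784000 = 0.00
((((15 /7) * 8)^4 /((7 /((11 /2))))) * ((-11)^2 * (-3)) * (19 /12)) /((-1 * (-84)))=-54624240000 /117649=-464298.38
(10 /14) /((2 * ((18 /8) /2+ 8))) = 20 /511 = 0.04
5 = 5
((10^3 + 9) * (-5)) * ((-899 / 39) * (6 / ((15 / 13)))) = 1814182 / 3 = 604727.33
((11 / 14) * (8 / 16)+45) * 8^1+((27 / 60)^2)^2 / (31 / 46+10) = 363.15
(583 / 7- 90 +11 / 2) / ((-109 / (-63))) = -153 / 218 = -0.70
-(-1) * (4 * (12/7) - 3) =27/7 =3.86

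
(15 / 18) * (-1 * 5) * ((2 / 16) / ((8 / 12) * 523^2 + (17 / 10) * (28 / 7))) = -125 / 43766272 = -0.00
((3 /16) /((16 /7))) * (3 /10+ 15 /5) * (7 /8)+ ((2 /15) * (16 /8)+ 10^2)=6174937 /61440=100.50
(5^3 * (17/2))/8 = 2125/16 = 132.81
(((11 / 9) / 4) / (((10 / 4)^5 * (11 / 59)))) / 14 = 236 / 196875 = 0.00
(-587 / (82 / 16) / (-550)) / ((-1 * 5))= -2348 / 56375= -0.04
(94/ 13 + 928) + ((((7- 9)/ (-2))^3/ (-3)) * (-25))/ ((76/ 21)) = 937.53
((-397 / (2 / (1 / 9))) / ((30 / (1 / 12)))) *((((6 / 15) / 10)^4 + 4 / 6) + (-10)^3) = 464924217559 / 7593750000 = 61.22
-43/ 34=-1.26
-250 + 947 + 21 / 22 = 15355 / 22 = 697.95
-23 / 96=-0.24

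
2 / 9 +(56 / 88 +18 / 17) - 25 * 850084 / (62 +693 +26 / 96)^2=-78166641438157 / 2211933255147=-35.34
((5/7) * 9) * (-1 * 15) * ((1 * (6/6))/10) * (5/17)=-675/238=-2.84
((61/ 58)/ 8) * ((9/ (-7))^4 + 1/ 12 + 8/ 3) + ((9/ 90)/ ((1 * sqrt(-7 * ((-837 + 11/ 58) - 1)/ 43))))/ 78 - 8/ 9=-6742453/ 40106304 + sqrt(848336594)/ 265317780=-0.17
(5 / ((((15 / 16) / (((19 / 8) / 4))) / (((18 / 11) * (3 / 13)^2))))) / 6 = 171 / 3718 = 0.05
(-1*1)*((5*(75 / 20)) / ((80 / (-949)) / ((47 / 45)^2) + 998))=-157225575 / 8367945272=-0.02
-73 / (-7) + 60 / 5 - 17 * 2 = -81 / 7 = -11.57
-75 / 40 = -15 / 8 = -1.88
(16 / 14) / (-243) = -8 / 1701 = -0.00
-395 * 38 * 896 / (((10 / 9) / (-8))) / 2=48416256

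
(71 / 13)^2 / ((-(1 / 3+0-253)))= 15123 / 128102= 0.12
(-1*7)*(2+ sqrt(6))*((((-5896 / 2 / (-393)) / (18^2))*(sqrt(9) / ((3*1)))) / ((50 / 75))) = -5159*sqrt(6) / 21222-5159 / 10611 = -1.08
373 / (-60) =-373 / 60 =-6.22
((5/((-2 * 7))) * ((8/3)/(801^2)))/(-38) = 10/255998799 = 0.00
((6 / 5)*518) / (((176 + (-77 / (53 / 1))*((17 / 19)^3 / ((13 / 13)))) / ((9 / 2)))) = 564920958 / 35334695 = 15.99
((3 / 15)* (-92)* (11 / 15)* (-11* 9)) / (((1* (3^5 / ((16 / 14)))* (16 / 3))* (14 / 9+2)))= 2783 / 8400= 0.33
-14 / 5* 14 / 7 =-28 / 5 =-5.60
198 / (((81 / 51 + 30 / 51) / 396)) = 1332936 / 37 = 36025.30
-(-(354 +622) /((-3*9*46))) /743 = -488 /461403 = -0.00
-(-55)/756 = 0.07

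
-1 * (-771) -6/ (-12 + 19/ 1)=5391/ 7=770.14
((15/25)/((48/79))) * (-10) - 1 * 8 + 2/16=-71/4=-17.75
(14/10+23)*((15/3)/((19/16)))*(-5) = -9760/19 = -513.68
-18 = -18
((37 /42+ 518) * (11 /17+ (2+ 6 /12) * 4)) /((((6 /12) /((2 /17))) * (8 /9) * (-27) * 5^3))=-3944533 /9103500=-0.43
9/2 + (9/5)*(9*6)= 1017/10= 101.70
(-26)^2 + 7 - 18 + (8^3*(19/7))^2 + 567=94694352/49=1932537.80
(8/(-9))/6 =-4/27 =-0.15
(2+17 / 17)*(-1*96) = -288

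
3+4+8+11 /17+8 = 23.65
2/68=1/34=0.03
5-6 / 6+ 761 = 765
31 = 31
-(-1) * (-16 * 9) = -144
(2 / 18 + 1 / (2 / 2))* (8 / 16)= 0.56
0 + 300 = 300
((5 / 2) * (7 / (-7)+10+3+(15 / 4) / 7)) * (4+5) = 15795 / 56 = 282.05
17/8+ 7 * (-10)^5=-5599983/8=-699997.88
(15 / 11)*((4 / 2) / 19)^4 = 240 / 1433531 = 0.00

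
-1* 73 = -73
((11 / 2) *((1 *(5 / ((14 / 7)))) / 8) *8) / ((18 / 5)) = 275 / 72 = 3.82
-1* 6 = -6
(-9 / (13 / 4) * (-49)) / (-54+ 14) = -441 / 130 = -3.39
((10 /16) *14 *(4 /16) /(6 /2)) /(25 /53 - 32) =-1855 /80208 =-0.02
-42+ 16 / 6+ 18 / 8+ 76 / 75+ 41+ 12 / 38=5.25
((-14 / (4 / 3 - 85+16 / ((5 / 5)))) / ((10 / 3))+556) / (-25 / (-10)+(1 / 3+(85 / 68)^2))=3870192 / 30595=126.50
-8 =-8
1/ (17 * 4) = 1/ 68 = 0.01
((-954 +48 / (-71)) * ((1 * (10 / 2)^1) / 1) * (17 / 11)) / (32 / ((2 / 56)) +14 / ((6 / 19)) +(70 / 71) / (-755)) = -237267810 / 30243899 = -7.85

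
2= 2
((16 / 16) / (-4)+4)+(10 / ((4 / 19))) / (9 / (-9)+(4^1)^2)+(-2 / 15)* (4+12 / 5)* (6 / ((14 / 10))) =1369 / 420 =3.26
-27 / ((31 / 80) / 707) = -1527120 / 31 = -49261.94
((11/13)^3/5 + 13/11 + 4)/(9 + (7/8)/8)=41010304/70446805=0.58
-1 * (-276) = 276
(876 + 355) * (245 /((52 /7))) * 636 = 25821171.92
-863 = -863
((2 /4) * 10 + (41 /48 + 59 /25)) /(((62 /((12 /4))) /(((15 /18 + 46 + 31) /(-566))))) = -0.05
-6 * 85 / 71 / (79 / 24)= -12240 / 5609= -2.18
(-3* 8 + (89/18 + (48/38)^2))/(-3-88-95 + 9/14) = 158837/1686231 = 0.09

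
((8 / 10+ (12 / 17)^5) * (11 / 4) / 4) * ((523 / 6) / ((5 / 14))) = 69704953087 / 425957100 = 163.64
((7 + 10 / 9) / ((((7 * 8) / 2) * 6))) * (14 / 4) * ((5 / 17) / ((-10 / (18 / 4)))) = -73 / 3264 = -0.02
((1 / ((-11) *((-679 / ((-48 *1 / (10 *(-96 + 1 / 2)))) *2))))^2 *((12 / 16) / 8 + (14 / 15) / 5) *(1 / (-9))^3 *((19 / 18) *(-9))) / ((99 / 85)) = 217379 / 6119883214181092125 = 0.00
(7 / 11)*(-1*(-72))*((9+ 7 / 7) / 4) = 1260 / 11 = 114.55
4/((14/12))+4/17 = 436/119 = 3.66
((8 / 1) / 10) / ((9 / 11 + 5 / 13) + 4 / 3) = 429 / 1360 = 0.32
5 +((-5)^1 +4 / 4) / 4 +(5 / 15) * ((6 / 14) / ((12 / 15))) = 117 / 28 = 4.18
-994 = -994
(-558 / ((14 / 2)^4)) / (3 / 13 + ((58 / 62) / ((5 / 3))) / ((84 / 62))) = -72540 / 201341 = -0.36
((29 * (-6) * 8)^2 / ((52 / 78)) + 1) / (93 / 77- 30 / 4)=-447600538 / 969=-461920.06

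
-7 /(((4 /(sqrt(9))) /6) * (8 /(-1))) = 63 /16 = 3.94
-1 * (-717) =717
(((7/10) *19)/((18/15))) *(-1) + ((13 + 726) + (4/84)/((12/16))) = 183451/252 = 727.98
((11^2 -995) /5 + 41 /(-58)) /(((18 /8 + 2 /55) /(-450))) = 34543.11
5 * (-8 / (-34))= 20 / 17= 1.18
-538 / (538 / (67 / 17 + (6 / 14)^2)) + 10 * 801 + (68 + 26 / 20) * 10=7246163 / 833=8698.88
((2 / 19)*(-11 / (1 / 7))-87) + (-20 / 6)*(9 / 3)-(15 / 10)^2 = -8159 / 76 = -107.36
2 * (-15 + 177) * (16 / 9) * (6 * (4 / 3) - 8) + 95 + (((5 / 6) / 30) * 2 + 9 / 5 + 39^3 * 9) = 48057107 / 90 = 533967.86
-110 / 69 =-1.59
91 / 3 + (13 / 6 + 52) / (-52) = 703 / 24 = 29.29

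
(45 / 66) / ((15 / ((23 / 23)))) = 1 / 22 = 0.05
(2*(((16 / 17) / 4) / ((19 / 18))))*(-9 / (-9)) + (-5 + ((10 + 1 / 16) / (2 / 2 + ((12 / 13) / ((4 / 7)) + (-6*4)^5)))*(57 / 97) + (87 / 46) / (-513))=-48958224226381297 / 10741477001733216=-4.56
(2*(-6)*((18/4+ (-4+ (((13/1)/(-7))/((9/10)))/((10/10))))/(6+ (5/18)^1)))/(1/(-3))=-7092/791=-8.97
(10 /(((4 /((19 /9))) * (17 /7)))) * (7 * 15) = 228.19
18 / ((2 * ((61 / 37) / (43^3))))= 26475831 / 61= 434030.02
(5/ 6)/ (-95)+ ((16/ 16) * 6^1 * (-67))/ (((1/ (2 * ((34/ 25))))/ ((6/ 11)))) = -18698099/ 31350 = -596.43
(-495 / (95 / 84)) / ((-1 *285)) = 2772 / 1805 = 1.54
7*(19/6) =133/6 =22.17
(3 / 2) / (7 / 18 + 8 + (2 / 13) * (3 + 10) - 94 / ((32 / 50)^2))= -1728 / 252407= -0.01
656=656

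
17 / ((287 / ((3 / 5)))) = 51 / 1435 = 0.04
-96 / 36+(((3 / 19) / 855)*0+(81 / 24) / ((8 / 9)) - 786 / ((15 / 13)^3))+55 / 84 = -509.87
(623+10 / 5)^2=390625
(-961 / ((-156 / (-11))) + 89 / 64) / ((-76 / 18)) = 496995 / 31616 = 15.72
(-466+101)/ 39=-365/ 39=-9.36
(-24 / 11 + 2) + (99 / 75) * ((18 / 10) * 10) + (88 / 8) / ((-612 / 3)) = 23.52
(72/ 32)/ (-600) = -3/ 800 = -0.00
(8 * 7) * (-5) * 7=-1960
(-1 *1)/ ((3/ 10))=-10/ 3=-3.33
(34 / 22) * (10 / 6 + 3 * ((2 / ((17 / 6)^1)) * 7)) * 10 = 8410 / 33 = 254.85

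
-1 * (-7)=7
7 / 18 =0.39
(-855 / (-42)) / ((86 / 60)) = 4275 / 301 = 14.20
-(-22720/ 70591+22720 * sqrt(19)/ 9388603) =22720/ 70591 -22720 * sqrt(19)/ 9388603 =0.31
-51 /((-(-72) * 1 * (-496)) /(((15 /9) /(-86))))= -85 /3071232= -0.00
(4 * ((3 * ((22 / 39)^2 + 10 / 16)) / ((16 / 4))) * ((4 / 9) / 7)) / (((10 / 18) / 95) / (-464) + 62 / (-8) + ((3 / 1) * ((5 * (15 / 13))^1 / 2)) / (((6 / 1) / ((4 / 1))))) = -50590616 / 557772033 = -0.09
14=14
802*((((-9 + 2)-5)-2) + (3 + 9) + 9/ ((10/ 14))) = 42506/ 5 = 8501.20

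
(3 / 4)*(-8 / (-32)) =3 / 16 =0.19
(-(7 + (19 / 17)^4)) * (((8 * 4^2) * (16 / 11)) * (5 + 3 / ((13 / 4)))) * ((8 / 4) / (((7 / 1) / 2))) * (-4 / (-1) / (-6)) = 11714035712 / 3257319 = 3596.22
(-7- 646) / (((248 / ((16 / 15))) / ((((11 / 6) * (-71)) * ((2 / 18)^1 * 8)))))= 4079944 / 12555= 324.97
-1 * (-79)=79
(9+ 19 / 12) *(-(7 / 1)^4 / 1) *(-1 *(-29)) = -8842883 / 12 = -736906.92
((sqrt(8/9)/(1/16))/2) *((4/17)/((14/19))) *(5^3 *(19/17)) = 1444000 *sqrt(2)/6069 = 336.48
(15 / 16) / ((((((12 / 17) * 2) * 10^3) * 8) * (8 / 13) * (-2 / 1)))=-221 / 3276800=-0.00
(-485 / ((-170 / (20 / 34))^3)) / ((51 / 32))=0.00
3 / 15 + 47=236 / 5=47.20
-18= -18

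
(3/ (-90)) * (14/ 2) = -7/ 30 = -0.23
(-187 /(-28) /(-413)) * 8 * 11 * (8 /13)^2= -263296 /488579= -0.54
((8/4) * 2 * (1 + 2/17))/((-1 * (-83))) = 76/1411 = 0.05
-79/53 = -1.49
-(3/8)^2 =-9/64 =-0.14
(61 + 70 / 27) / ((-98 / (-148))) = 127058 / 1323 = 96.04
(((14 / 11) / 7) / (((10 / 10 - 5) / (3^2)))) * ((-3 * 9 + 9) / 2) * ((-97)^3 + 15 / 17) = -628374753 / 187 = -3360292.80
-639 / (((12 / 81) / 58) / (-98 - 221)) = 159607503 / 2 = 79803751.50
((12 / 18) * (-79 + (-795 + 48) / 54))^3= -237048.96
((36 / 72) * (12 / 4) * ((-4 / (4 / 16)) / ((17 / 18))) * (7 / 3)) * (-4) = 4032 / 17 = 237.18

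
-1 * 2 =-2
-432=-432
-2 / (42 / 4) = -4 / 21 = -0.19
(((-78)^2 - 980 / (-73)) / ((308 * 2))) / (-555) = -0.02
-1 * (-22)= 22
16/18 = 8/9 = 0.89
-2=-2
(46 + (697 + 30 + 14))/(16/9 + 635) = 7083/5731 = 1.24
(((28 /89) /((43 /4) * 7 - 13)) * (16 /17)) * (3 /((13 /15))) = 26880 /1632527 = 0.02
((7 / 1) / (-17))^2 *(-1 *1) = -49 / 289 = -0.17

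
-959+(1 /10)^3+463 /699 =-669877301 /699000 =-958.34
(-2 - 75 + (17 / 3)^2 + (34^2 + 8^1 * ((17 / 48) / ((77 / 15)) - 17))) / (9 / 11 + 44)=1352269 / 62118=21.77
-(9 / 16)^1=-9 / 16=-0.56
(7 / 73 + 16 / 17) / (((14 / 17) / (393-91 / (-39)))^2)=854858719 / 3577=238987.62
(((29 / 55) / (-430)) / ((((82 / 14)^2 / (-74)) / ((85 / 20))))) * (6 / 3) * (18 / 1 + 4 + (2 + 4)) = 12513326 / 19877825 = 0.63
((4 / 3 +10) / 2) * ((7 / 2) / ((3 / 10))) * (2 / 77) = 170 / 99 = 1.72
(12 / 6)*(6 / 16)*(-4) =-3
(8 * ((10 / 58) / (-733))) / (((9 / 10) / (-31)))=12400 / 191313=0.06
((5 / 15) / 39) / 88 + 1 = 10297 / 10296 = 1.00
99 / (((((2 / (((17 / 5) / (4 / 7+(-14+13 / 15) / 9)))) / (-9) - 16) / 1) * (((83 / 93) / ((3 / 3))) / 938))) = -6526.81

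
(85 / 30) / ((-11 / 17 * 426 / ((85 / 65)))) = -4913 / 365508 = -0.01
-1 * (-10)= 10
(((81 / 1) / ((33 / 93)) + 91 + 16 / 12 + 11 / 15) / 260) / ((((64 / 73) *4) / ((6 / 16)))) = 3870533 / 29286400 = 0.13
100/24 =25/6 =4.17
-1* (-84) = 84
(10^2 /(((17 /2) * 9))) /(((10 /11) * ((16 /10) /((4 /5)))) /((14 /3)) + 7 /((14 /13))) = 30800 /162333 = 0.19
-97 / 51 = -1.90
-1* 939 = -939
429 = 429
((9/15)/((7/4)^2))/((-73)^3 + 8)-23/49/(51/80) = -3578885248/4860667455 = -0.74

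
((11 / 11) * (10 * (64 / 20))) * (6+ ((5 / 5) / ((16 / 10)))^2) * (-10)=-2045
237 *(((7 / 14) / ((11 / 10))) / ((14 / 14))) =1185 / 11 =107.73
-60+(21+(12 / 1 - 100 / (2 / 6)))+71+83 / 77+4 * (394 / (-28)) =-23963 / 77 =-311.21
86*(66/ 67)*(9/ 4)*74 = 945054/ 67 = 14105.28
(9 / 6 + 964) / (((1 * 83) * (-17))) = -1931 / 2822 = -0.68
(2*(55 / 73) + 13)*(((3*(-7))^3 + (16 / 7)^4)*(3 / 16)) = -70434487125 / 2804368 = -25115.99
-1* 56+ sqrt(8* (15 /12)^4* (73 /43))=-56+ 25* sqrt(6278) /344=-50.24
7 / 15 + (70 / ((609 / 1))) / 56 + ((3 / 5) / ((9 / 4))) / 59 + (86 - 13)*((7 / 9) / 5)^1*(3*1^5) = 8273689 / 239540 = 34.54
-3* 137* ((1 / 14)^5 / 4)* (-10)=2055 / 1075648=0.00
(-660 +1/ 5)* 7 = -23093/ 5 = -4618.60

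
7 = 7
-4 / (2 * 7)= -2 / 7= -0.29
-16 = -16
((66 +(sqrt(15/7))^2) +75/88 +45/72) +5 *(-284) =-415917/308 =-1350.38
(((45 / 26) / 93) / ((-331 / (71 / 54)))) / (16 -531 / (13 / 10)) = 355 / 1884658392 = 0.00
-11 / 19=-0.58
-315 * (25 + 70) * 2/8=-29925/4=-7481.25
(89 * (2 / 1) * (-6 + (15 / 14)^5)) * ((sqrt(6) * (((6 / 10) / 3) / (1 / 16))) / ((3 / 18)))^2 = -758984743296 / 420175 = -1806353.88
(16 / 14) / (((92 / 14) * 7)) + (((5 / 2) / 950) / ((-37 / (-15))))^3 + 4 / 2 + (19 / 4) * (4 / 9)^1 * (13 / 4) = 286298112475619 / 32219168974272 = 8.89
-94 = -94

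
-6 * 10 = -60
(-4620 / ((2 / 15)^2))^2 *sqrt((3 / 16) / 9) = 22511671875 *sqrt(3) / 4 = 9747839862.70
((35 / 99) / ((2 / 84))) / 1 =490 / 33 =14.85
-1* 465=-465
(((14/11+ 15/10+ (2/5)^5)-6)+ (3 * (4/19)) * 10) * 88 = 16191004/59375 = 272.69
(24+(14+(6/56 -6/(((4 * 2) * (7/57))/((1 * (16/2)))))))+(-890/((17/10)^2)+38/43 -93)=-20421277/49708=-410.82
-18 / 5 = -3.60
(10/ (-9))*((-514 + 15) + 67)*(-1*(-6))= 2880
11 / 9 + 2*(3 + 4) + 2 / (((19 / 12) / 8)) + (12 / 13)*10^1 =76823 / 2223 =34.56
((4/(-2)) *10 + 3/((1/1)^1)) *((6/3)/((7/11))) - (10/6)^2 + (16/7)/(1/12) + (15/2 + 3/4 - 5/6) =-769/36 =-21.36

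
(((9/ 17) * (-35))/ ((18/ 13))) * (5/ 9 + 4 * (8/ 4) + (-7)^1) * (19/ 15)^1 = -12103/ 459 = -26.37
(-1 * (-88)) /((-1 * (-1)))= 88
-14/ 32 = -7/ 16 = -0.44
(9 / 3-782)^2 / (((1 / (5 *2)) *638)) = 3034205 / 319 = 9511.61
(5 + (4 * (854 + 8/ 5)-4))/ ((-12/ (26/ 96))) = -77.26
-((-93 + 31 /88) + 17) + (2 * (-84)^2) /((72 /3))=58401 /88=663.65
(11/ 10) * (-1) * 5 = -5.50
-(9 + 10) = -19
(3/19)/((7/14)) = 6/19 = 0.32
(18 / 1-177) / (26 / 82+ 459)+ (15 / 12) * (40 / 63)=530903 / 1186416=0.45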